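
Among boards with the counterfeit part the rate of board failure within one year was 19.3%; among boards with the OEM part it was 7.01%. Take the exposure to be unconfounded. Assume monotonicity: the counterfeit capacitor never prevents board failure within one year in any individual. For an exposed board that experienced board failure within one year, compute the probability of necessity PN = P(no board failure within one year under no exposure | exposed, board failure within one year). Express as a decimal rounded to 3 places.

PN ≈ 0.637

p₁ = 0.193, p₀ = 0.0701.
Under exogeneity and monotonicity, PN = (p₁ − p₀) / p₁.
PN = (0.193 − 0.0701) / 0.193 = 0.1229 / 0.193 ≈ 0.6368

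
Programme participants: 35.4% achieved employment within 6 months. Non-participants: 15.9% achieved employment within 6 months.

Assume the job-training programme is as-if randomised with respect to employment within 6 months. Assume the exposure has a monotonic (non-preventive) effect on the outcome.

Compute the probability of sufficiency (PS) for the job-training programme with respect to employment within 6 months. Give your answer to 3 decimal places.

PS ≈ 0.232

p₁ = 0.354, p₀ = 0.159.
Under exogeneity and monotonicity, PS = (p₁ − p₀) / (1 − p₀).
PS = (0.354 − 0.159) / (1 − 0.159) = 0.195 / 0.841 ≈ 0.2319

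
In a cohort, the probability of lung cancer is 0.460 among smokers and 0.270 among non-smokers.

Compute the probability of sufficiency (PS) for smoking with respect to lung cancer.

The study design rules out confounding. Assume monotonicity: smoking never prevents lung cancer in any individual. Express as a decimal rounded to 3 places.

PS ≈ 0.260

Let p₁ = 0.46, p₀ = 0.27.
Under exogeneity and monotonicity, PS = (p₁ − p₀) / (1 − p₀).
PS = (0.46 − 0.27) / (1 − 0.27) = 0.19 / 0.73 ≈ 0.2603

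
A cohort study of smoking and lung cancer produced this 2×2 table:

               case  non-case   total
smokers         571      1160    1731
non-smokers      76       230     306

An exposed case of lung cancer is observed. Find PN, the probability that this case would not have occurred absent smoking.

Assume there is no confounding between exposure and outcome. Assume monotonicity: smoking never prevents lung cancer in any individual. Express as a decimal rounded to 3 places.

p₁ = P(outcome | exposed) = 571/1731 = 0.32987
p₀ = P(outcome | unexposed) = 76/306 = 0.24837
Under exogeneity and monotonicity, PN = (p₁ − p₀) / p₁.
PN = (0.32987 − 0.24837) / 0.32987 = 0.081501 / 0.32987 ≈ 0.2471

PN ≈ 0.247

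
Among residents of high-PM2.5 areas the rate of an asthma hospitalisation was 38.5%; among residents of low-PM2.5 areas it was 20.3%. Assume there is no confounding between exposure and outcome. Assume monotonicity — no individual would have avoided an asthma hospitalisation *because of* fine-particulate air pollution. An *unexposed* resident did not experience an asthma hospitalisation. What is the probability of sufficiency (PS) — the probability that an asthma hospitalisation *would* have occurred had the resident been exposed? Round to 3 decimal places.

PS ≈ 0.228

p₁ = 0.385, p₀ = 0.203.
Under exogeneity and monotonicity, PS = (p₁ − p₀) / (1 − p₀).
PS = (0.385 − 0.203) / (1 − 0.203) = 0.182 / 0.797 ≈ 0.2284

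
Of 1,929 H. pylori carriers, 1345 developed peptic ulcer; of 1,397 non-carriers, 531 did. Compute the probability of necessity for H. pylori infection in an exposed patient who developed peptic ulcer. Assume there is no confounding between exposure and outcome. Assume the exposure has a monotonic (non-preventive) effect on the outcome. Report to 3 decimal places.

PN ≈ 0.455

p₁ = P(outcome | exposed) = 1345/1929 = 0.69725
p₀ = P(outcome | unexposed) = 531/1397 = 0.3801
Under exogeneity and monotonicity, PN = (p₁ − p₀) / p₁.
PN = (0.69725 − 0.3801) / 0.69725 = 0.31715 / 0.69725 ≈ 0.4549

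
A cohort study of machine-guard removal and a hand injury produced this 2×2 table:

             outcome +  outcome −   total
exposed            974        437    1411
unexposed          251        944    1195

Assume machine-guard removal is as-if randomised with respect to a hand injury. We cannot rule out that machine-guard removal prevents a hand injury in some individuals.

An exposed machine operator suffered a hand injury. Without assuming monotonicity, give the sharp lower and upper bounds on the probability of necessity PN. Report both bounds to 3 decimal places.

0.696 ≤ PN ≤ 1.000

p₁ = P(outcome | exposed) = 974/1411 = 0.69029
p₀ = P(outcome | unexposed) = 251/1195 = 0.21004
Under exogeneity alone the bounds on PN are max{0,(p₁−p₀)/p₁} ≤ PN ≤ min{1,(1−p₀)/p₁}.
  lower = (p₁ − p₀)/p₁ = 0.48025 / 0.69029 ≈ 0.6957
  upper = min{1, (1 − p₀)/p₁} = 0.78996 / 0.69029 ≈ 1.1444 → capped at 1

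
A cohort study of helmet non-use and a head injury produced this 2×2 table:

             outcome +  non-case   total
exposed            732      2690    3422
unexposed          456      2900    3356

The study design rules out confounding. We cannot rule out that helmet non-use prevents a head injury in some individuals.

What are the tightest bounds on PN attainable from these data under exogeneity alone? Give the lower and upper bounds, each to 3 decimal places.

p₁ = P(outcome | exposed) = 732/3422 = 0.21391
p₀ = P(outcome | unexposed) = 456/3356 = 0.13588
Under exogeneity alone the bounds on PN are max{0,(p₁−p₀)/p₁} ≤ PN ≤ min{1,(1−p₀)/p₁}.
  lower = (p₁ − p₀)/p₁ = 0.078034 / 0.21391 ≈ 0.3648
  upper = min{1, (1 − p₀)/p₁} = 0.86412 / 0.21391 ≈ 4.0397 → capped at 1

0.365 ≤ PN ≤ 1.000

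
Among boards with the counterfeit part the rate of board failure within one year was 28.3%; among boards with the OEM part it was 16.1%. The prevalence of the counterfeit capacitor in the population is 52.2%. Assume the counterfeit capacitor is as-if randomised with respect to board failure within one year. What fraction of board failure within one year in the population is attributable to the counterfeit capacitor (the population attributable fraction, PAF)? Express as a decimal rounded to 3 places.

p₁ = 0.283, p₀ = 0.161.
Overall risk P(Y=1) = π·p₁ + (1−π)·p₀ = 0.522×0.283 + 0.478×0.161 = 0.22468.
Under exogeneity, PAF = [P(Y=1) − p₀] / P(Y=1).
PAF = (0.22468 − 0.161) / 0.22468 ≈ 0.2834

PAF ≈ 0.283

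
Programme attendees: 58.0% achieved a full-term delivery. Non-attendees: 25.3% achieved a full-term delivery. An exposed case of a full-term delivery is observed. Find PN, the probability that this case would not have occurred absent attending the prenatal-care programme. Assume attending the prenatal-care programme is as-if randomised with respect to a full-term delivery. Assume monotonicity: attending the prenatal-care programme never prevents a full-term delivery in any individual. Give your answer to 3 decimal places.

p₁ = 0.58, p₀ = 0.253.
Under exogeneity and monotonicity, PN = (p₁ − p₀) / p₁.
PN = (0.58 − 0.253) / 0.58 = 0.327 / 0.58 ≈ 0.5638

PN ≈ 0.564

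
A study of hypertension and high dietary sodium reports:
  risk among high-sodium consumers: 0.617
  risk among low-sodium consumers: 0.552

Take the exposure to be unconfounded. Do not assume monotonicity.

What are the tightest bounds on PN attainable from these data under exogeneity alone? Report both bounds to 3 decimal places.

Let p₁ = 0.617, p₀ = 0.552.
Under exogeneity alone the bounds on PN are max{0,(p₁−p₀)/p₁} ≤ PN ≤ min{1,(1−p₀)/p₁}.
  lower = (p₁ − p₀)/p₁ = 0.065 / 0.617 ≈ 0.1053
  upper = min{1, (1 − p₀)/p₁} = 0.448 / 0.617 ≈ 0.7261

0.105 ≤ PN ≤ 0.726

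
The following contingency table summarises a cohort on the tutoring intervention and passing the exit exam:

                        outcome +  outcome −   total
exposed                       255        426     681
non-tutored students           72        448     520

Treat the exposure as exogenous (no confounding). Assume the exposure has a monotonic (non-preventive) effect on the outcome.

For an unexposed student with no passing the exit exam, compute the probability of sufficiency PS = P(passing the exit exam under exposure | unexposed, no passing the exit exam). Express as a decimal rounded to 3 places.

p₁ = P(outcome | exposed) = 255/681 = 0.37445
p₀ = P(outcome | unexposed) = 72/520 = 0.13846
Under exogeneity and monotonicity, PS = (p₁ − p₀)/(1 − p₀).
PS = (0.37445 − 0.13846) / 0.86154 ≈ 0.2739

PS ≈ 0.274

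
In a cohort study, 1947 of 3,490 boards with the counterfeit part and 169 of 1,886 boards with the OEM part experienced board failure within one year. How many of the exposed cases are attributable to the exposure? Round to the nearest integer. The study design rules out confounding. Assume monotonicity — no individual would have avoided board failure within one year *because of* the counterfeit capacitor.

about 1634 cases

p₁ = P(outcome | exposed) = 1947/3490 = 0.55788
p₀ = P(outcome | unexposed) = 169/1886 = 0.089608
PN = (p₁ − p₀)/p₁ = (0.55788 − 0.089608) / 0.55788 ≈ 0.83938.
Attributable cases ≈ PN × (exposed cases) = 0.83938 × 1947 ≈ 1634.27.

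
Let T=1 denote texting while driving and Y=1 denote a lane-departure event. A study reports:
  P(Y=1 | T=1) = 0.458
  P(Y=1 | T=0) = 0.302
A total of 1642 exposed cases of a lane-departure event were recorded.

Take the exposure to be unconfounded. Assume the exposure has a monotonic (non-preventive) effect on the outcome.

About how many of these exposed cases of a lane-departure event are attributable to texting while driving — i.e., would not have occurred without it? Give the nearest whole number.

Let p₁ = 0.458, p₀ = 0.302.
PN = (p₁ − p₀)/p₁ = (0.458 − 0.302) / 0.458 ≈ 0.34061.
Attributable cases ≈ PN × (exposed cases) = 0.34061 × 1642 ≈ 559.28.

about 559 cases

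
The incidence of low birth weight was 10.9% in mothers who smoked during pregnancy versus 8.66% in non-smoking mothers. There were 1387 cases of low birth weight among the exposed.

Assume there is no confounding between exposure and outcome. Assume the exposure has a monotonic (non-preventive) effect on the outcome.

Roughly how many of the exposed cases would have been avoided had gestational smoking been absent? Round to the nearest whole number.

p₁ = 0.109, p₀ = 0.0866.
PN = (p₁ − p₀)/p₁ = (0.109 − 0.0866) / 0.109 ≈ 0.20550.
Attributable cases ≈ PN × (exposed cases) = 0.20550 × 1387 ≈ 285.03.

about 285 cases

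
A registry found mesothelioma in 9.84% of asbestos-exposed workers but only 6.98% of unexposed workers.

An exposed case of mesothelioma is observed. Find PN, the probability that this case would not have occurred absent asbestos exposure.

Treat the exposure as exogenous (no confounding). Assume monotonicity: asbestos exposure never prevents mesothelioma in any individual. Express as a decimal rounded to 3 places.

PN ≈ 0.291

p₁ = 0.0984, p₀ = 0.0698.
Under exogeneity and monotonicity, PN = (p₁ − p₀) / p₁.
PN = (0.0984 − 0.0698) / 0.0984 = 0.0286 / 0.0984 ≈ 0.2907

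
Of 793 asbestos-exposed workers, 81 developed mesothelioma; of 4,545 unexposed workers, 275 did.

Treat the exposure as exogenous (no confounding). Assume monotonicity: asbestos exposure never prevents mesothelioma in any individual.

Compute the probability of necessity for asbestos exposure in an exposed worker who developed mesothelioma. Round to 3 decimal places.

p₁ = P(outcome | exposed) = 81/793 = 0.10214
p₀ = P(outcome | unexposed) = 275/4545 = 0.060506
Under exogeneity and monotonicity, PN = (p₁ − p₀) / p₁.
PN = (0.10214 − 0.060506) / 0.10214 = 0.041638 / 0.10214 ≈ 0.4076

PN ≈ 0.408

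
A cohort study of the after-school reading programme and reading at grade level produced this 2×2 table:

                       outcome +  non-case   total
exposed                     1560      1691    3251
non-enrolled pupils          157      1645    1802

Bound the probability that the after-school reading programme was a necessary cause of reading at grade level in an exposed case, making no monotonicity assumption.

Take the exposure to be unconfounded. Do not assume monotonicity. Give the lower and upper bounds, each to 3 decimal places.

p₁ = P(outcome | exposed) = 1560/3251 = 0.47985
p₀ = P(outcome | unexposed) = 157/1802 = 0.087125
Under exogeneity alone the bounds on PN are max{0,(p₁−p₀)/p₁} ≤ PN ≤ min{1,(1−p₀)/p₁}.
  lower = (p₁ − p₀)/p₁ = 0.39273 / 0.47985 ≈ 0.8184
  upper = min{1, (1 − p₀)/p₁} = 0.91287 / 0.47985 ≈ 1.9024 → capped at 1

0.818 ≤ PN ≤ 1.000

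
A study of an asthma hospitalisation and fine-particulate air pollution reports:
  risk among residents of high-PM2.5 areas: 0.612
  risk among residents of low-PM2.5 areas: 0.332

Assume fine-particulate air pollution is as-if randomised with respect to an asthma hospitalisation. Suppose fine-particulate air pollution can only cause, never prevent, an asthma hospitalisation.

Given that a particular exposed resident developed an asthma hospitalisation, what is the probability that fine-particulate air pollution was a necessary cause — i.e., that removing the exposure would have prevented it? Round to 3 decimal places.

PN ≈ 0.458

Let p₁ = 0.612, p₀ = 0.332.
Under exogeneity and monotonicity, PN = (p₁ − p₀) / p₁.
PN = (0.612 − 0.332) / 0.612 = 0.28 / 0.612 ≈ 0.4575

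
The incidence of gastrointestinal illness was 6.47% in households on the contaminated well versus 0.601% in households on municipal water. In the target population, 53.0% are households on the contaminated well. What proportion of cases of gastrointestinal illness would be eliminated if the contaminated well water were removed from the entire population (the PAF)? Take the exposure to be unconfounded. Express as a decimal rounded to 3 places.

PAF ≈ 0.838

p₁ = 0.0647, p₀ = 0.00601.
Overall risk P(Y=1) = π·p₁ + (1−π)·p₀ = 0.53×0.0647 + 0.47×0.00601 = 0.037116.
Under exogeneity, PAF = [P(Y=1) − p₀] / P(Y=1).
PAF = (0.037116 − 0.00601) / 0.037116 ≈ 0.8381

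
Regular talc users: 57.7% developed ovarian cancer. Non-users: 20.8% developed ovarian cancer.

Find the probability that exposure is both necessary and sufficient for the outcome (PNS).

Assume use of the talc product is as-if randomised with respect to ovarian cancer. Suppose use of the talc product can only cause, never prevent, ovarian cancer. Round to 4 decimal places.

PNS ≈ 0.3690

p₁ = 0.577, p₀ = 0.208.
Under exogeneity and monotonicity, PNS = p₁ − p₀.
PNS = 0.577 − 0.208 = 0.369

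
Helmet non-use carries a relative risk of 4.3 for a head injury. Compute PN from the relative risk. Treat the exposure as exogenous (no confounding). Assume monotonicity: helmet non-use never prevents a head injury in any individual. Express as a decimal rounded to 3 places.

PN ≈ 0.767

Under exogeneity and monotonicity, PN = (RR − 1) / RR = 1 − 1/RR.
PN = (4.3 − 1) / 4.3 = 3.3 / 4.3 ≈ 0.7674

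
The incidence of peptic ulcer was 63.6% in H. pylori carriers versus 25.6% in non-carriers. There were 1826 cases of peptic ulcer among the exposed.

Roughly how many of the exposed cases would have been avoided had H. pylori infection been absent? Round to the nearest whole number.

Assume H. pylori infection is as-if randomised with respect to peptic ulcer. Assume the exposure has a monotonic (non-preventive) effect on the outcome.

about 1091 cases

p₁ = 0.636, p₀ = 0.256.
PN = (p₁ − p₀)/p₁ = (0.636 − 0.256) / 0.636 ≈ 0.59748.
Attributable cases ≈ PN × (exposed cases) = 0.59748 × 1826 ≈ 1091.01.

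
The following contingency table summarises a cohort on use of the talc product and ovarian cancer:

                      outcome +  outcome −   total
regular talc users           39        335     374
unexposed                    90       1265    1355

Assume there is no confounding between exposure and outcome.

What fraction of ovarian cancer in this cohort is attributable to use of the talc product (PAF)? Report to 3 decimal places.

PAF ≈ 0.110

p₁ = P(outcome | exposed) = 39/374 = 0.10428
p₀ = P(outcome | unexposed) = 90/1355 = 0.066421
Exposure prevalence π = 374/1729 = 0.21631; overall risk P(Y=1) = 0.07461.
Under exogeneity, PAF = [P(Y=1) − p₀]/P(Y=1).
PAF = (0.07461 − 0.066421) / 0.07461 ≈ 0.1098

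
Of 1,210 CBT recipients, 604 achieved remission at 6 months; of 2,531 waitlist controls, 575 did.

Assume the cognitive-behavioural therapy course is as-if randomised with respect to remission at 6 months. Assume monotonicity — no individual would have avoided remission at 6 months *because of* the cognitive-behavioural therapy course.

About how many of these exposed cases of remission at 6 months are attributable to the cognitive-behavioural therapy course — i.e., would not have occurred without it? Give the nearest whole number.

p₁ = P(outcome | exposed) = 604/1210 = 0.49917
p₀ = P(outcome | unexposed) = 575/2531 = 0.22718
PN = (p₁ − p₀)/p₁ = (0.49917 − 0.22718) / 0.49917 ≈ 0.54488.
Attributable cases ≈ PN × (exposed cases) = 0.54488 × 604 ≈ 329.11.

about 329 cases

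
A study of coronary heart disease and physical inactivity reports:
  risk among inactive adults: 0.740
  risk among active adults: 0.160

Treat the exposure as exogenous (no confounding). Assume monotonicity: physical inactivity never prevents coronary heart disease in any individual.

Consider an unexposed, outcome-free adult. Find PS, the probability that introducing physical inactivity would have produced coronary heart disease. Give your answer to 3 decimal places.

Let p₁ = 0.74, p₀ = 0.16.
Under exogeneity and monotonicity, PS = (p₁ − p₀) / (1 − p₀).
PS = (0.74 − 0.16) / (1 − 0.16) = 0.58 / 0.84 ≈ 0.6905

PS ≈ 0.690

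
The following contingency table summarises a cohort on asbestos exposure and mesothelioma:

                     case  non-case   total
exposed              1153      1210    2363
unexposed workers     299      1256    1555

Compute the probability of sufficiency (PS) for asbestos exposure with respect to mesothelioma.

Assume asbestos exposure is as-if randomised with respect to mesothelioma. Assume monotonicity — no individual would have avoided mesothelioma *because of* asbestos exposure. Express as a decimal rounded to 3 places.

p₁ = P(outcome | exposed) = 1153/2363 = 0.48794
p₀ = P(outcome | unexposed) = 299/1555 = 0.19228
Under exogeneity and monotonicity, PS = (p₁ − p₀)/(1 − p₀).
PS = (0.48794 − 0.19228) / 0.80772 ≈ 0.3660

PS ≈ 0.366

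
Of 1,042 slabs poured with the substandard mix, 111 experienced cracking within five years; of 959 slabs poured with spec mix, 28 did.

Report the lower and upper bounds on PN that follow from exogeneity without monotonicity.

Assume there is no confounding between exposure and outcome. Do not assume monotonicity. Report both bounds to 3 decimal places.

0.726 ≤ PN ≤ 1.000

p₁ = P(outcome | exposed) = 111/1042 = 0.10653
p₀ = P(outcome | unexposed) = 28/959 = 0.029197
Under exogeneity alone the bounds on PN are max{0,(p₁−p₀)/p₁} ≤ PN ≤ min{1,(1−p₀)/p₁}.
  lower = (p₁ − p₀)/p₁ = 0.077329 / 0.10653 ≈ 0.7259
  upper = min{1, (1 − p₀)/p₁} = 0.9708 / 0.10653 ≈ 9.1133 → capped at 1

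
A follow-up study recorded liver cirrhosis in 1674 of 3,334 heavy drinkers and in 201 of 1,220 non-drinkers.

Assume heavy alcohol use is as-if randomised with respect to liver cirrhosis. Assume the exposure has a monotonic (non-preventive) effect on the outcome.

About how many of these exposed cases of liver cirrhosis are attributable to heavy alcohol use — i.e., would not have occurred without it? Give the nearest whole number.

about 1125 cases

p₁ = P(outcome | exposed) = 1674/3334 = 0.5021
p₀ = P(outcome | unexposed) = 201/1220 = 0.16475
PN = (p₁ − p₀)/p₁ = (0.5021 − 0.16475) / 0.5021 ≈ 0.67187.
Attributable cases ≈ PN × (exposed cases) = 0.67187 × 1674 ≈ 1124.71.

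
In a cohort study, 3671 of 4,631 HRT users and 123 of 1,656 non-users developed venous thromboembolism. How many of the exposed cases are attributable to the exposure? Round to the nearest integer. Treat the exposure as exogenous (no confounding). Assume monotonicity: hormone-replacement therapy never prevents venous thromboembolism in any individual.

about 3327 cases

p₁ = P(outcome | exposed) = 3671/4631 = 0.7927
p₀ = P(outcome | unexposed) = 123/1656 = 0.074275
PN = (p₁ − p₀)/p₁ = (0.7927 − 0.074275) / 0.7927 ≈ 0.90630.
Attributable cases ≈ PN × (exposed cases) = 0.90630 × 3671 ≈ 3327.03.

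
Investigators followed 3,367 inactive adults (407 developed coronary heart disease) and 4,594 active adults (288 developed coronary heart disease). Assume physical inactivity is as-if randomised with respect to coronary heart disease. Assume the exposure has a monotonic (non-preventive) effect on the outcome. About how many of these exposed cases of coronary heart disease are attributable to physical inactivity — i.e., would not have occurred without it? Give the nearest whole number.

p₁ = P(outcome | exposed) = 407/3367 = 0.12088
p₀ = P(outcome | unexposed) = 288/4594 = 0.06269
PN = (p₁ − p₀)/p₁ = (0.12088 − 0.06269) / 0.12088 ≈ 0.48138.
Attributable cases ≈ PN × (exposed cases) = 0.48138 × 407 ≈ 195.92.

about 196 cases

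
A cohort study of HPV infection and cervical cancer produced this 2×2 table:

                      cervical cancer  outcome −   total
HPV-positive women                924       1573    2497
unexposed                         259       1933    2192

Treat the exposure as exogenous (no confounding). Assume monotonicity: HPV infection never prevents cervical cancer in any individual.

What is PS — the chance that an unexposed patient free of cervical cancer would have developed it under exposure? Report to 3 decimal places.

PS ≈ 0.286

p₁ = P(outcome | exposed) = 924/2497 = 0.37004
p₀ = P(outcome | unexposed) = 259/2192 = 0.11816
Under exogeneity and monotonicity, PS = (p₁ − p₀)/(1 − p₀).
PS = (0.37004 − 0.11816) / 0.88184 ≈ 0.2856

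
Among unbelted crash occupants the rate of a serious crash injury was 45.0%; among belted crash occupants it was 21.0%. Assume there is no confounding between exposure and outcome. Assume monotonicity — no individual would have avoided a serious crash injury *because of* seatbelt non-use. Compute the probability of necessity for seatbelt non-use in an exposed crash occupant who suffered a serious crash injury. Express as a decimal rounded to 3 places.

p₁ = 0.45, p₀ = 0.21.
Under exogeneity and monotonicity, PN = (p₁ − p₀) / p₁.
PN = (0.45 − 0.21) / 0.45 = 0.24 / 0.45 ≈ 0.5333

PN ≈ 0.533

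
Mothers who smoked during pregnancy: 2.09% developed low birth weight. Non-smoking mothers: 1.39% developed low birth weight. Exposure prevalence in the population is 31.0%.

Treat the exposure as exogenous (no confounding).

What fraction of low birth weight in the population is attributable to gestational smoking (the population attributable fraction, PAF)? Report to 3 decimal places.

PAF ≈ 0.135

p₁ = 0.0209, p₀ = 0.0139.
Overall risk P(Y=1) = π·p₁ + (1−π)·p₀ = 0.31×0.0209 + 0.69×0.0139 = 0.01607.
Under exogeneity, PAF = [P(Y=1) − p₀] / P(Y=1).
PAF = (0.01607 − 0.0139) / 0.01607 ≈ 0.1350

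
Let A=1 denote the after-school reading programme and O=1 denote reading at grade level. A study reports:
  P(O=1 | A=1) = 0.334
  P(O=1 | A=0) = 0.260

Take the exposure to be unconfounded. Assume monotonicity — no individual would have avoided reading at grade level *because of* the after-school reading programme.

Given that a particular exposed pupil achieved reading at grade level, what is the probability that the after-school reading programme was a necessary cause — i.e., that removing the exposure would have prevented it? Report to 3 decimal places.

PN ≈ 0.222

Let p₁ = 0.334, p₀ = 0.26.
Under exogeneity and monotonicity, PN = (p₁ − p₀) / p₁.
PN = (0.334 − 0.26) / 0.334 = 0.074 / 0.334 ≈ 0.2216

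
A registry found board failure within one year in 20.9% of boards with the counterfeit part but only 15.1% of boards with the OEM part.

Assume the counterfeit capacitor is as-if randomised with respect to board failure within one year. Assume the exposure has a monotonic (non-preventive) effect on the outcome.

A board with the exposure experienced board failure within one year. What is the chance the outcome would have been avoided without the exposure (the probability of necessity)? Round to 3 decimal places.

p₁ = 0.209, p₀ = 0.151.
Under exogeneity and monotonicity, PN = (p₁ − p₀) / p₁.
PN = (0.209 − 0.151) / 0.209 = 0.058 / 0.209 ≈ 0.2775

PN ≈ 0.278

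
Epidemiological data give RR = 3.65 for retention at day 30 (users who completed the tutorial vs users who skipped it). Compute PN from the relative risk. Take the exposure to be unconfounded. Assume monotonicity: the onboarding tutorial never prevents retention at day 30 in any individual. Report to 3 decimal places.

Under exogeneity and monotonicity, PN = (RR − 1) / RR = 1 − 1/RR.
PN = (3.65 − 1) / 3.65 = 2.65 / 3.65 ≈ 0.7260

PN ≈ 0.726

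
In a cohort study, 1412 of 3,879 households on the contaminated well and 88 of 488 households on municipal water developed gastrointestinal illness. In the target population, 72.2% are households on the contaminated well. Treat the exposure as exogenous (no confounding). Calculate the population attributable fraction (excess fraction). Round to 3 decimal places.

p₁ = P(outcome | exposed) = 1412/3879 = 0.36401
p₀ = P(outcome | unexposed) = 88/488 = 0.18033
Overall risk P(Y=1) = π·p₁ + (1−π)·p₀ = 0.722×0.36401 + 0.278×0.18033 = 0.31295.
Under exogeneity, PAF = [P(Y=1) − p₀] / P(Y=1).
PAF = (0.31295 − 0.18033) / 0.31295 ≈ 0.4238

PAF ≈ 0.424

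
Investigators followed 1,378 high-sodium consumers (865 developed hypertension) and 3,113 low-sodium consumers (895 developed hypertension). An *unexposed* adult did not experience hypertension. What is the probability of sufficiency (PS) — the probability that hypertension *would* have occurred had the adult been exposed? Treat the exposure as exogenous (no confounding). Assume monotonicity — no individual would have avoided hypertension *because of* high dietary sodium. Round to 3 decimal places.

p₁ = P(outcome | exposed) = 865/1378 = 0.62772
p₀ = P(outcome | unexposed) = 895/3113 = 0.2875
Under exogeneity and monotonicity, PS = (p₁ − p₀) / (1 − p₀).
PS = (0.62772 − 0.2875) / (1 − 0.2875) = 0.34022 / 0.7125 ≈ 0.4775

PS ≈ 0.478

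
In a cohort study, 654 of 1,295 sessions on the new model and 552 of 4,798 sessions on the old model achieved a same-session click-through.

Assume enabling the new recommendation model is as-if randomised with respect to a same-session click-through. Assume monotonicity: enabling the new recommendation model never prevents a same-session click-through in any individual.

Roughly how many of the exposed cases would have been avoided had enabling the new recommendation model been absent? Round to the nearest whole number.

p₁ = P(outcome | exposed) = 654/1295 = 0.50502
p₀ = P(outcome | unexposed) = 552/4798 = 0.11505
PN = (p₁ − p₀)/p₁ = (0.50502 − 0.11505) / 0.50502 ≈ 0.77219.
Attributable cases ≈ PN × (exposed cases) = 0.77219 × 654 ≈ 505.01.

about 505 cases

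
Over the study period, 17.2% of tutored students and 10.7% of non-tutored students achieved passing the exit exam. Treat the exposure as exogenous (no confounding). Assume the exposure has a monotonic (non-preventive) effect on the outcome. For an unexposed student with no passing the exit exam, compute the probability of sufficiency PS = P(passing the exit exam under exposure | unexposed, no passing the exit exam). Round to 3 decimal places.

p₁ = 0.172, p₀ = 0.107.
Under exogeneity and monotonicity, PS = (p₁ − p₀) / (1 − p₀).
PS = (0.172 − 0.107) / (1 − 0.107) = 0.065 / 0.893 ≈ 0.0728

PS ≈ 0.073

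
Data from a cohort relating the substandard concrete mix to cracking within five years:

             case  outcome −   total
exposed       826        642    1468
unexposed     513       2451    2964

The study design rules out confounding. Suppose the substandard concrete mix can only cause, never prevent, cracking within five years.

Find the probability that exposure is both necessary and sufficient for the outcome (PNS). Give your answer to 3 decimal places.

PNS ≈ 0.390

p₁ = P(outcome | exposed) = 826/1468 = 0.56267
p₀ = P(outcome | unexposed) = 513/2964 = 0.17308
Under exogeneity and monotonicity, PNS = p₁ − p₀.
PNS = 0.56267 − 0.17308 = 0.38959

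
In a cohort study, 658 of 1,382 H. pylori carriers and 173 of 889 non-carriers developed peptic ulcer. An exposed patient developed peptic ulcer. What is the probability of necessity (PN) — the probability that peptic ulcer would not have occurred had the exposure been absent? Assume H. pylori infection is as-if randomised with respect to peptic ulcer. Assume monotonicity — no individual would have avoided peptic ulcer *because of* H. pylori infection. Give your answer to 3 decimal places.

p₁ = P(outcome | exposed) = 658/1382 = 0.47612
p₀ = P(outcome | unexposed) = 173/889 = 0.1946
Under exogeneity and monotonicity, PN = (p₁ − p₀) / p₁.
PN = (0.47612 − 0.1946) / 0.47612 = 0.28152 / 0.47612 ≈ 0.5913

PN ≈ 0.591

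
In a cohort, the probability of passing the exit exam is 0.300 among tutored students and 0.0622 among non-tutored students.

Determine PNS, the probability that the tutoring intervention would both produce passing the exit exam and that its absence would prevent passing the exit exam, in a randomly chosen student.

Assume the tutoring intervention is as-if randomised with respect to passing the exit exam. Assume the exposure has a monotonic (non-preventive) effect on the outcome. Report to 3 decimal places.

PNS ≈ 0.238

Let p₁ = 0.3, p₀ = 0.0622.
Under exogeneity and monotonicity, PNS = p₁ − p₀.
PNS = 0.3 − 0.0622 = 0.2378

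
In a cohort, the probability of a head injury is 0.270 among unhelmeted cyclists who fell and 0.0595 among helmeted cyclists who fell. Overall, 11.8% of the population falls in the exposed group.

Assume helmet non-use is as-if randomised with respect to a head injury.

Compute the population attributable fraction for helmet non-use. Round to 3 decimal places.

Let p₁ = 0.27, p₀ = 0.0595.
Overall risk P(Y=1) = π·p₁ + (1−π)·p₀ = 0.118×0.27 + 0.882×0.0595 = 0.084339.
Under exogeneity, PAF = [P(Y=1) − p₀] / P(Y=1).
PAF = (0.084339 − 0.0595) / 0.084339 ≈ 0.2945

PAF ≈ 0.295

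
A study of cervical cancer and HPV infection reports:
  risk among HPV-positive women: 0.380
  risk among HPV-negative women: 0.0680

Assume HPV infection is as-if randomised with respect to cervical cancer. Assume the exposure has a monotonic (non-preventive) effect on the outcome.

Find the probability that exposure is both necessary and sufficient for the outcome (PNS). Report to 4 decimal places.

Let p₁ = 0.38, p₀ = 0.068.
Under exogeneity and monotonicity, PNS = p₁ − p₀.
PNS = 0.38 − 0.068 = 0.312

PNS ≈ 0.3120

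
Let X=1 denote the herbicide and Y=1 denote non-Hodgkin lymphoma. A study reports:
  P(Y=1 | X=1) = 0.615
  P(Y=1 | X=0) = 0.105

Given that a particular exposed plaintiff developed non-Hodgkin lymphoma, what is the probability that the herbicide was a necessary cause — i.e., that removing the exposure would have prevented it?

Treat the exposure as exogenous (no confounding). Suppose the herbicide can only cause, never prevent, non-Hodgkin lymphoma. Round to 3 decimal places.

PN ≈ 0.829

Let p₁ = 0.615, p₀ = 0.105.
Under exogeneity and monotonicity, PN = (p₁ − p₀) / p₁.
PN = (0.615 − 0.105) / 0.615 = 0.51 / 0.615 ≈ 0.8293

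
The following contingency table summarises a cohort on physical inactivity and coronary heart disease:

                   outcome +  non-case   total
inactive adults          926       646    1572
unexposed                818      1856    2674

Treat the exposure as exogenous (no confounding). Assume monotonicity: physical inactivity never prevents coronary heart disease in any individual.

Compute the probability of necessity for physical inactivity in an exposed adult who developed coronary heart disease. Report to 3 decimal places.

PN ≈ 0.481

p₁ = P(outcome | exposed) = 926/1572 = 0.58906
p₀ = P(outcome | unexposed) = 818/2674 = 0.30591
Under exogeneity and monotonicity, PN = (p₁ − p₀)/p₁.
PN = (0.58906 − 0.30591) / 0.58906 ≈ 0.4807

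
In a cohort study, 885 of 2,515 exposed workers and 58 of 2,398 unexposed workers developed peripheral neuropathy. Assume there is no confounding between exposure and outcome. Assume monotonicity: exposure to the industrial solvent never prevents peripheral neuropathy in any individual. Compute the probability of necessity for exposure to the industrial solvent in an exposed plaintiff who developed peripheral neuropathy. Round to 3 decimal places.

PN ≈ 0.931

p₁ = P(outcome | exposed) = 885/2515 = 0.35189
p₀ = P(outcome | unexposed) = 58/2398 = 0.024187
Under exogeneity and monotonicity, PN = (p₁ − p₀) / p₁.
PN = (0.35189 − 0.024187) / 0.35189 = 0.3277 / 0.35189 ≈ 0.9313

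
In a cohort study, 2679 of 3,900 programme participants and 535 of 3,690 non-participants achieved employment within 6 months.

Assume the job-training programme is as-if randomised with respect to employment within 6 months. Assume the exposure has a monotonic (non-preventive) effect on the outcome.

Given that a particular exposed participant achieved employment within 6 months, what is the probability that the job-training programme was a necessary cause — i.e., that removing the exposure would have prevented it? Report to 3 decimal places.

p₁ = P(outcome | exposed) = 2679/3900 = 0.68692
p₀ = P(outcome | unexposed) = 535/3690 = 0.14499
Under exogeneity and monotonicity, PN = (p₁ − p₀) / p₁.
PN = (0.68692 − 0.14499) / 0.68692 = 0.54194 / 0.68692 ≈ 0.7889

PN ≈ 0.789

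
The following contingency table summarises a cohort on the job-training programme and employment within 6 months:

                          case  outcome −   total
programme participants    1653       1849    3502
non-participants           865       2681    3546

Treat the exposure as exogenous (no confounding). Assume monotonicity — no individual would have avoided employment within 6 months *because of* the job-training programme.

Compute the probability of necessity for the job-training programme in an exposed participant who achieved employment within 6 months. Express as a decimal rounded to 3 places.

p₁ = P(outcome | exposed) = 1653/3502 = 0.47202
p₀ = P(outcome | unexposed) = 865/3546 = 0.24394
Under exogeneity and monotonicity, PN = (p₁ − p₀) / p₁.
PN = (0.47202 − 0.24394) / 0.47202 = 0.22808 / 0.47202 ≈ 0.4832

PN ≈ 0.483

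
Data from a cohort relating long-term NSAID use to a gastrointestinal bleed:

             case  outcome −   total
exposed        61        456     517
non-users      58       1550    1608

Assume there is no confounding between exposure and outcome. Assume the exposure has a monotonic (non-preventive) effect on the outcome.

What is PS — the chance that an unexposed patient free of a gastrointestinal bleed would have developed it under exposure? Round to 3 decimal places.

PS ≈ 0.085

p₁ = P(outcome | exposed) = 61/517 = 0.11799
p₀ = P(outcome | unexposed) = 58/1608 = 0.03607
Under exogeneity and monotonicity, PS = (p₁ − p₀) / (1 − p₀).
PS = (0.11799 − 0.03607) / (1 − 0.03607) = 0.081919 / 0.96393 ≈ 0.0850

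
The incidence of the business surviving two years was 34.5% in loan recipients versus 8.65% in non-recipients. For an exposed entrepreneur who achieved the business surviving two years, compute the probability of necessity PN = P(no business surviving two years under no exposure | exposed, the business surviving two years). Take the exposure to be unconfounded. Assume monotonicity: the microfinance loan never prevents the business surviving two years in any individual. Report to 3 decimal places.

p₁ = 0.345, p₀ = 0.0865.
Under exogeneity and monotonicity, PN = (p₁ − p₀) / p₁.
PN = (0.345 − 0.0865) / 0.345 = 0.2585 / 0.345 ≈ 0.7493

PN ≈ 0.749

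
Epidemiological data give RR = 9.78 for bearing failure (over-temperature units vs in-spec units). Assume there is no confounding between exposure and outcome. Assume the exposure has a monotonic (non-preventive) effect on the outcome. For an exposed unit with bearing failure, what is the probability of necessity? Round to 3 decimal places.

Under exogeneity and monotonicity, PN = (RR − 1) / RR = 1 − 1/RR.
PN = (9.78 − 1) / 9.78 = 8.78 / 9.78 ≈ 0.8978

PN ≈ 0.898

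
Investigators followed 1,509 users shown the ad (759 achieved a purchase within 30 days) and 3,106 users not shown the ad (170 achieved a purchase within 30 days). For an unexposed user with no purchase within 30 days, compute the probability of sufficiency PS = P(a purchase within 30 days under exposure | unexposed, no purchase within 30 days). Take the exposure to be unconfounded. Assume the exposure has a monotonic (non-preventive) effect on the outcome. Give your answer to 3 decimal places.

PS ≈ 0.474

p₁ = P(outcome | exposed) = 759/1509 = 0.50298
p₀ = P(outcome | unexposed) = 170/3106 = 0.054733
Under exogeneity and monotonicity, PS = (p₁ − p₀) / (1 − p₀).
PS = (0.50298 − 0.054733) / (1 − 0.054733) = 0.44825 / 0.94527 ≈ 0.4742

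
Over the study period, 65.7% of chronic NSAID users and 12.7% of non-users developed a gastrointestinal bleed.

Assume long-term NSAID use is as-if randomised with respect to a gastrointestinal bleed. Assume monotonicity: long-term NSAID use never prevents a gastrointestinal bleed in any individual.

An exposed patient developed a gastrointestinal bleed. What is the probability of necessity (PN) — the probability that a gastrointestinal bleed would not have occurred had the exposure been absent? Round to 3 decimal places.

p₁ = 0.657, p₀ = 0.127.
Under exogeneity and monotonicity, PN = (p₁ − p₀) / p₁.
PN = (0.657 − 0.127) / 0.657 = 0.53 / 0.657 ≈ 0.8067

PN ≈ 0.807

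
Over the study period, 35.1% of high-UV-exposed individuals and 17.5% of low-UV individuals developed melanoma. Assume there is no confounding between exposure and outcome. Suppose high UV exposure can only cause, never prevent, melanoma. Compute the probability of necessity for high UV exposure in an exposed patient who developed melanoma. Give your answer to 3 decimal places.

p₁ = 0.351, p₀ = 0.175.
Under exogeneity and monotonicity, PN = (p₁ − p₀) / p₁.
PN = (0.351 − 0.175) / 0.351 = 0.176 / 0.351 ≈ 0.5014

PN ≈ 0.501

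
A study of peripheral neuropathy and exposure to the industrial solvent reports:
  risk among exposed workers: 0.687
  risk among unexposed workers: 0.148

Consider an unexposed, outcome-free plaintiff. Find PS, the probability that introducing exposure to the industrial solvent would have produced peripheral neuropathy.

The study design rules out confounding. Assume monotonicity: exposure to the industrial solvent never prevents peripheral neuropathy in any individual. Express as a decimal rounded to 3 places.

Let p₁ = 0.687, p₀ = 0.148.
Under exogeneity and monotonicity, PS = (p₁ − p₀) / (1 − p₀).
PS = (0.687 − 0.148) / (1 − 0.148) = 0.539 / 0.852 ≈ 0.6326

PS ≈ 0.633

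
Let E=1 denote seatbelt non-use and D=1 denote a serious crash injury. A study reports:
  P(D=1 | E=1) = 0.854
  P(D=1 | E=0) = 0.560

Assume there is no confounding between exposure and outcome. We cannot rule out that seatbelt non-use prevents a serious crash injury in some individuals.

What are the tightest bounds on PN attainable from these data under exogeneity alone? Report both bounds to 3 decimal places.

0.344 ≤ PN ≤ 0.515

Let p₁ = 0.854, p₀ = 0.56.
Under exogeneity alone the bounds on PN are max{0,(p₁−p₀)/p₁} ≤ PN ≤ min{1,(1−p₀)/p₁}.
  lower = (p₁ − p₀)/p₁ = 0.294 / 0.854 ≈ 0.3443
  upper = min{1, (1 − p₀)/p₁} = 0.44 / 0.854 ≈ 0.5152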